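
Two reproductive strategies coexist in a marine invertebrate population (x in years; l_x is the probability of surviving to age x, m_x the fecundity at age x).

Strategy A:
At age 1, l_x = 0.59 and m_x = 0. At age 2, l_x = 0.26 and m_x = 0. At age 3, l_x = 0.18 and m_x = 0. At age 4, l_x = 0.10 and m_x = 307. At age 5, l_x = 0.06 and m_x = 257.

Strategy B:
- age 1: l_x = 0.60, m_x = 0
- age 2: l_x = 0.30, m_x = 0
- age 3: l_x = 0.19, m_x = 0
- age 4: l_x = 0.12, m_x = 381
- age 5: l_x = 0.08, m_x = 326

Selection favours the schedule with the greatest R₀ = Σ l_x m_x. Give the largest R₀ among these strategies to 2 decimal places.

71.80

Strategy A: R₀ = 0.59×0 + 0.26×0 + 0.18×0 + 0.10×307 + 0.06×257 = 46.1200
Strategy B: R₀ = 0.60×0 + 0.30×0 + 0.19×0 + 0.12×381 + 0.08×326 = 71.8000
Highest R₀: strategy B with 71.8000.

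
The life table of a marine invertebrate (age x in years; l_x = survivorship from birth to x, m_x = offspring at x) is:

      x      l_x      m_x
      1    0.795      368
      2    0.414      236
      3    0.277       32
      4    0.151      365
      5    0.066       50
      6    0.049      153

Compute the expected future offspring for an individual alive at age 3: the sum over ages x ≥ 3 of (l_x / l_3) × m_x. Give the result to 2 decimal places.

l_3 = 0.277. Conditional survival from age 3 to x is l_x / l_3.
  x=3: (0.277/0.277) × 32 = 32.0000
  x=4: (0.151/0.277) × 365 = 198.9711
  x=5: (0.066/0.277) × 50 = 11.9134
  x=6: (0.049/0.277) × 153 = 27.0650
Sum = 32.0000 + 198.9711 + 11.9134 + 27.0650 = 269.9495

269.95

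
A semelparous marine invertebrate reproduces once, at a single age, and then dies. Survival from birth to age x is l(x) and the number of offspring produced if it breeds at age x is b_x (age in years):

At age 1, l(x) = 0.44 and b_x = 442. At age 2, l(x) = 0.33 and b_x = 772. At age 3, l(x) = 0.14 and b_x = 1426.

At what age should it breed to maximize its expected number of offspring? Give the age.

2

Expected offspring if breeding at age x = l(x) × b_x:
  age 1: 0.44 × 442 = 194.480
  age 2: 0.33 × 772 = 254.760
  age 3: 0.14 × 1426 = 199.640
Maximum at age 2 (254.760).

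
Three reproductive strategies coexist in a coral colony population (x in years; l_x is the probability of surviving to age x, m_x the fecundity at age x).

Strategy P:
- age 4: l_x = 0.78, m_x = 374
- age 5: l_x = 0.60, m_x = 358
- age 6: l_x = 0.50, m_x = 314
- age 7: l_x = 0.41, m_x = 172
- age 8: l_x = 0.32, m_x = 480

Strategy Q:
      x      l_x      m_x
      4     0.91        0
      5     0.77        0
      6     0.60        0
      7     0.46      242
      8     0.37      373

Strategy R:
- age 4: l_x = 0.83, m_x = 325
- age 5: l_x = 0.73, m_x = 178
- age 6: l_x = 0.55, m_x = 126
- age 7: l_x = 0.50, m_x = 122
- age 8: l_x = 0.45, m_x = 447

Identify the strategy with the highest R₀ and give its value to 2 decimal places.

887.64

Strategy P: R₀ = 0.78×374 + 0.60×358 + 0.50×314 + 0.41×172 + 0.32×480 = 887.6400
Strategy Q: R₀ = 0.91×0 + 0.77×0 + 0.60×0 + 0.46×242 + 0.37×373 = 249.3300
Strategy R: R₀ = 0.83×325 + 0.73×178 + 0.55×126 + 0.50×122 + 0.45×447 = 731.1400
Highest R₀: strategy P with 887.6400.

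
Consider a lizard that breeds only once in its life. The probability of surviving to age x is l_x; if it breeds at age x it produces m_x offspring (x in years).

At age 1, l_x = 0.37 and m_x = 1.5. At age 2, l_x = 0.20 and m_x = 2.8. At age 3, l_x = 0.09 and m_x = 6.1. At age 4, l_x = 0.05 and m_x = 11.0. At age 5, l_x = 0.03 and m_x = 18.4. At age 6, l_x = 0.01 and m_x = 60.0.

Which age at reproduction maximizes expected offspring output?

6

Expected offspring if breeding at age x = l_x × m_x:
  age 1: 0.37 × 1.5 = 0.555
  age 2: 0.20 × 2.8 = 0.560
  age 3: 0.09 × 6.1 = 0.549
  age 4: 0.05 × 11.0 = 0.550
  age 5: 0.03 × 18.4 = 0.552
  age 6: 0.01 × 60.0 = 0.600
Maximum at age 6 (0.600).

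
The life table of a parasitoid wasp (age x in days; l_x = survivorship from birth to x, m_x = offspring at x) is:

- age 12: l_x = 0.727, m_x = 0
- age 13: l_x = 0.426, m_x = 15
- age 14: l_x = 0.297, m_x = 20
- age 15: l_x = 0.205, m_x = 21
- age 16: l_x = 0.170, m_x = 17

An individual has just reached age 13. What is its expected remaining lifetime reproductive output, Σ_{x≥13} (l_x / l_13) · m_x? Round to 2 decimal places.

45.83

l_13 = 0.426. Conditional survival from age 13 to x is l_x / l_13.
  x=13: (0.426/0.426) × 15 = 15.0000
  x=14: (0.297/0.426) × 20 = 13.9437
  x=15: (0.205/0.426) × 21 = 10.1056
  x=16: (0.170/0.426) × 17 = 6.7840
Sum = 15.0000 + 13.9437 + 10.1056 + 6.7840 = 45.8333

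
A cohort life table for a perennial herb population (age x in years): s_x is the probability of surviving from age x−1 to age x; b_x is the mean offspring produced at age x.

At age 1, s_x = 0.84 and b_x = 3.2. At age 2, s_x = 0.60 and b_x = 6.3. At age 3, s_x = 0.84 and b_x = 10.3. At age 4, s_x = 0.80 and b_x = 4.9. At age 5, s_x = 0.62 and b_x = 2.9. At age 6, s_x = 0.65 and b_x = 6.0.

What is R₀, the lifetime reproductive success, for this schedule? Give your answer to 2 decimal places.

13.31

Survivorship from birth: l_x = s_1·s_2·…·s_x.
  l_1 = 0.84000
  l_2 = 0.50400
  l_3 = 0.42336
  l_4 = 0.33869
  l_5 = 0.20999
  l_6 = 0.13649
R₀ = Σ l_x b_x:
  age 1: 0.84000 × 3.2 = 2.6880
  age 2: 0.50400 × 6.3 = 3.1752
  age 3: 0.42336 × 10.3 = 4.3606
  age 4: 0.33869 × 4.9 = 1.6596
  age 5: 0.20999 × 2.9 = 0.6090
  age 6: 0.13649 × 6.0 = 0.8189
R₀ = 2.6880 + 3.1752 + 4.3606 + 1.6596 + 0.6090 + 0.8189 = 13.3113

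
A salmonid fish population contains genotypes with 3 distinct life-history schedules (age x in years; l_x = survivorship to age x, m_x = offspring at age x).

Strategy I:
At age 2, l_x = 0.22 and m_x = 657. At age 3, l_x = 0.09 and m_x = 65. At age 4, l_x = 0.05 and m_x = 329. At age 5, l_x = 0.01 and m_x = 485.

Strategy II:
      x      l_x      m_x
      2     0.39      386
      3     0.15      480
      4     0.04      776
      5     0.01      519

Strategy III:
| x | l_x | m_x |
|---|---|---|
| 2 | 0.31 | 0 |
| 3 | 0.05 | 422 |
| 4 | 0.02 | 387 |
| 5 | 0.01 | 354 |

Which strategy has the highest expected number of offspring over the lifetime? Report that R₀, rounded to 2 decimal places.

258.77

Strategy I: R₀ = 0.22×657 + 0.09×65 + 0.05×329 + 0.01×485 = 171.6900
Strategy II: R₀ = 0.39×386 + 0.15×480 + 0.04×776 + 0.01×519 = 258.7700
Strategy III: R₀ = 0.31×0 + 0.05×422 + 0.02×387 + 0.01×354 = 32.3800
Highest R₀: strategy II with 258.7700.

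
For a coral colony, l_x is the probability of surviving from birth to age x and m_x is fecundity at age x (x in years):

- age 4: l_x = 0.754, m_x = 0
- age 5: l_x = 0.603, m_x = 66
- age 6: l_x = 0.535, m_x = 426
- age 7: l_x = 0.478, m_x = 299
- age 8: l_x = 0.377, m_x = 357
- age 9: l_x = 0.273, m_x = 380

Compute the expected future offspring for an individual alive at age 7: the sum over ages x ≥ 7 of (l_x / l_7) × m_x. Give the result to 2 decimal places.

l_7 = 0.478. Conditional survival from age 7 to x is l_x / l_7.
  x=7: (0.478/0.478) × 299 = 299.0000
  x=8: (0.377/0.478) × 357 = 281.5669
  x=9: (0.273/0.478) × 380 = 217.0293
Sum = 299.0000 + 281.5669 + 217.0293 = 797.5962

797.60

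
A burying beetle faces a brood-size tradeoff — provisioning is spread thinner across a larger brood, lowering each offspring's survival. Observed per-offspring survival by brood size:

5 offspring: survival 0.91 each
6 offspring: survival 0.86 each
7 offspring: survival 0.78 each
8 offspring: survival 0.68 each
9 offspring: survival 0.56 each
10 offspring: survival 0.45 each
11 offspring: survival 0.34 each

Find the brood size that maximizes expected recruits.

Expected recruits = c × s(c):
  c=5: 5 × 0.91 = 4.550
  c=6: 6 × 0.86 = 5.160
  c=7: 7 × 0.78 = 5.460
  c=8: 8 × 0.68 = 5.440
  c=9: 9 × 0.56 = 5.040
  c=10: 10 × 0.45 = 4.500
  c=11: 11 × 0.34 = 3.740
Maximum at c = 7 (5.460 recruits).

7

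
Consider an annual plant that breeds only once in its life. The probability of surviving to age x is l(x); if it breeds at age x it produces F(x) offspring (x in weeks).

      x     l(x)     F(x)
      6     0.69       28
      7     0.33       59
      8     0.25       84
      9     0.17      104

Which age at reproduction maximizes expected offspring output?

8

Expected offspring if breeding at age x = l(x) × F(x):
  age 6: 0.69 × 28 = 19.320
  age 7: 0.33 × 59 = 19.470
  age 8: 0.25 × 84 = 21.000
  age 9: 0.17 × 104 = 17.680
Maximum at age 8 (21.000).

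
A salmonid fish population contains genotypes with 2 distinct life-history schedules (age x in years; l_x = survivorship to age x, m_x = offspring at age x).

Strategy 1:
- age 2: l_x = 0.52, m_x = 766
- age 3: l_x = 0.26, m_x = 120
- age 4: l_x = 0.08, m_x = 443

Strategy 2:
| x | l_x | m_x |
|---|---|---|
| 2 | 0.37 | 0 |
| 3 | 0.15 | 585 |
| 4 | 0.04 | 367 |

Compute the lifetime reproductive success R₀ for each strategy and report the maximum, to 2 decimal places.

Strategy 1: R₀ = 0.52×766 + 0.26×120 + 0.08×443 = 464.9600
Strategy 2: R₀ = 0.37×0 + 0.15×585 + 0.04×367 = 102.4300
Highest R₀: strategy 1 with 464.9600.

464.96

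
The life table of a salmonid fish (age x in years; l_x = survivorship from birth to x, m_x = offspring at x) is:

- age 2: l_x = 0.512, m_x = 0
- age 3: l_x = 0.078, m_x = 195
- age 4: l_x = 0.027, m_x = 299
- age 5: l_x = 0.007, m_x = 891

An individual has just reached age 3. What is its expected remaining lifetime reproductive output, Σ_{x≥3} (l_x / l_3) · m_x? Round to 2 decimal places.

378.46

l_3 = 0.078. Conditional survival from age 3 to x is l_x / l_3.
  x=3: (0.078/0.078) × 195 = 195.0000
  x=4: (0.027/0.078) × 299 = 103.5000
  x=5: (0.007/0.078) × 891 = 79.9615
Sum = 195.0000 + 103.5000 + 79.9615 = 378.4615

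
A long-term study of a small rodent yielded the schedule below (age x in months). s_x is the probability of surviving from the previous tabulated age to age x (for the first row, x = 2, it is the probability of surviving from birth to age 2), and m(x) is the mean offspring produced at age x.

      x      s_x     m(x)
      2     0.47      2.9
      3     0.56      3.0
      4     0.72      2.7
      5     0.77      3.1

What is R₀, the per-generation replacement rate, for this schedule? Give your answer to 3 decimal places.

3.117

Survivorship from birth: l_x = s_2·s_3·…·s_x.
  l_2 = 0.47000
  l_3 = 0.26320
  l_4 = 0.18950
  l_5 = 0.14592
R₀ = Σ l_x m(x):
  age 2: 0.47000 × 2.9 = 1.3630
  age 3: 0.26320 × 3.0 = 0.7896
  age 4: 0.18950 × 2.7 = 0.5117
  age 5: 0.14592 × 3.1 = 0.4524
R₀ = 1.3630 + 0.7896 + 0.5117 + 0.4524 = 3.1166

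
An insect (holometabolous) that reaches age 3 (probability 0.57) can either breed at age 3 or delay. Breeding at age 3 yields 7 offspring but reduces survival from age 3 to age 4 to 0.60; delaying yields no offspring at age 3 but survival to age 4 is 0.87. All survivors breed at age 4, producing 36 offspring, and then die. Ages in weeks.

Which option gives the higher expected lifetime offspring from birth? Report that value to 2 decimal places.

breed at age 3: R₀ = 0.57 × (7 + 0.60 × 36) = 0.57 × 28.6000 = 16.3020
delay to age 4: R₀ = 0.57 × (0.87 × 36) = 0.57 × 31.3200 = 17.8524
Higher: delay to age 4 (17.8524).

17.85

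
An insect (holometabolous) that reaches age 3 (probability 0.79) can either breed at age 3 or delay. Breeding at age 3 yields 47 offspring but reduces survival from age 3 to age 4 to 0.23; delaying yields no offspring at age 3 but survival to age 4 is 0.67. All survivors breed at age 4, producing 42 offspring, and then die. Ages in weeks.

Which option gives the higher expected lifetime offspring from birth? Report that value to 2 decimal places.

breed at age 3: R₀ = 0.79 × (47 + 0.23 × 42) = 0.79 × 56.6600 = 44.7614
delay to age 4: R₀ = 0.79 × (0.67 × 42) = 0.79 × 28.1400 = 22.2306
Higher: breed at age 3 (44.7614).

44.76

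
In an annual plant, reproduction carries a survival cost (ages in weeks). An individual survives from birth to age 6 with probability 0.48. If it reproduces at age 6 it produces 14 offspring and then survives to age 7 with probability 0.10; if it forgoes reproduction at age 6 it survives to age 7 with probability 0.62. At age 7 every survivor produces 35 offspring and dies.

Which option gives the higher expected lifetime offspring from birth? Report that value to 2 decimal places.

breed at age 6: R₀ = 0.48 × (14 + 0.10 × 35) = 0.48 × 17.5000 = 8.4000
delay to age 7: R₀ = 0.48 × (0.62 × 35) = 0.48 × 21.7000 = 10.4160
Higher: delay to age 7 (10.4160).

10.42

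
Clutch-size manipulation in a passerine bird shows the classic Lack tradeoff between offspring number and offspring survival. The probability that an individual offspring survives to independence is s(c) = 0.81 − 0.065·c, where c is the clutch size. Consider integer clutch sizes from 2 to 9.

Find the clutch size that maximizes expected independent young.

Expected independent young = c × s(c):
  c=2: 2 × 0.680 = 1.360
  c=3: 3 × 0.615 = 1.845
  c=4: 4 × 0.550 = 2.200
  c=5: 5 × 0.485 = 2.425
  c=6: 6 × 0.420 = 2.520
  c=7: 7 × 0.355 = 2.485
  c=8: 8 × 0.290 = 2.320
  c=9: 9 × 0.225 = 2.025
Maximum at c = 6 (2.520 independent young).

6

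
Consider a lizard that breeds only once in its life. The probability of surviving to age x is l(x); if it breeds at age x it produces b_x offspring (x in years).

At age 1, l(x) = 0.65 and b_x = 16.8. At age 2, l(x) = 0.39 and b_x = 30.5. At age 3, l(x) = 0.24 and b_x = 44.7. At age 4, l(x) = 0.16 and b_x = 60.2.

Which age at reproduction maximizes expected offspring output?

2

Expected offspring if breeding at age x = l(x) × b_x:
  age 1: 0.65 × 16.8 = 10.920
  age 2: 0.39 × 30.5 = 11.895
  age 3: 0.24 × 44.7 = 10.728
  age 4: 0.16 × 60.2 = 9.632
Maximum at age 2 (11.895).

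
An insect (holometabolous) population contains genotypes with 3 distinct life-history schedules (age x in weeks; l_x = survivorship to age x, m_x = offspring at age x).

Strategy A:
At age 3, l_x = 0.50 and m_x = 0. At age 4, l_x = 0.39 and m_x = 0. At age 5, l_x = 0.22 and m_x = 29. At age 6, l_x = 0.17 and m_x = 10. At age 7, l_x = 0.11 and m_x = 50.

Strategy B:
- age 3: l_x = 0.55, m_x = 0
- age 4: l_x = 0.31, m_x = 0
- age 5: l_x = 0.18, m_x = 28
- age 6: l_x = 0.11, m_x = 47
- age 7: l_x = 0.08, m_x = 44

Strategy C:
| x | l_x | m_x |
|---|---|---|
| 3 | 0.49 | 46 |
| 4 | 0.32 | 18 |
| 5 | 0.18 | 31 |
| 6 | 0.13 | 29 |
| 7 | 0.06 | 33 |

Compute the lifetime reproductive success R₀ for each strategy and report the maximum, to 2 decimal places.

39.63

Strategy A: R₀ = 0.50×0 + 0.39×0 + 0.22×29 + 0.17×10 + 0.11×50 = 13.5800
Strategy B: R₀ = 0.55×0 + 0.31×0 + 0.18×28 + 0.11×47 + 0.08×44 = 13.7300
Strategy C: R₀ = 0.49×46 + 0.32×18 + 0.18×31 + 0.13×29 + 0.06×33 = 39.6300
Highest R₀: strategy C with 39.6300.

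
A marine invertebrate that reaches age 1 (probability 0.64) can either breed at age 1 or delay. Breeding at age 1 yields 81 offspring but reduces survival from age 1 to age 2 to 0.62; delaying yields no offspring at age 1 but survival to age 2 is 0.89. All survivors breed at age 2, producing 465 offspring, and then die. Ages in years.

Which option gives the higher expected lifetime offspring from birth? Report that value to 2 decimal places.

breed at age 1: R₀ = 0.64 × (81 + 0.62 × 465) = 0.64 × 369.3000 = 236.3520
delay to age 2: R₀ = 0.64 × (0.89 × 465) = 0.64 × 413.8500 = 264.8640
Higher: delay to age 2 (264.8640).

264.86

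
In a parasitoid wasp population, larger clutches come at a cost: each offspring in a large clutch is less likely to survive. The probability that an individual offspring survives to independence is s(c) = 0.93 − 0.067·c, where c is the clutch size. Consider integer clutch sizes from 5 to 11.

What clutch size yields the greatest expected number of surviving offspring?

7

Expected surviving offspring = c × s(c):
  c=5: 5 × 0.595 = 2.975
  c=6: 6 × 0.528 = 3.168
  c=7: 7 × 0.461 = 3.227
  c=8: 8 × 0.394 = 3.152
  c=9: 9 × 0.327 = 2.943
  c=10: 10 × 0.260 = 2.600
  c=11: 11 × 0.193 = 2.123
Maximum at c = 7 (3.227 surviving offspring).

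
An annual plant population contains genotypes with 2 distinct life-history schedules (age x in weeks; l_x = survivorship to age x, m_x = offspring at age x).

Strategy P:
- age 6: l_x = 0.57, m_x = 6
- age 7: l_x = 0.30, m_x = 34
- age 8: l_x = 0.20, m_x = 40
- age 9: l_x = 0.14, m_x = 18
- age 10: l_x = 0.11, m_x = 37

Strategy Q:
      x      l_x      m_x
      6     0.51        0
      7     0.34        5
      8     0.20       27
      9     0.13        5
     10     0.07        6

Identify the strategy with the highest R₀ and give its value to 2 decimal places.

Strategy P: R₀ = 0.57×6 + 0.30×34 + 0.20×40 + 0.14×18 + 0.11×37 = 28.2100
Strategy Q: R₀ = 0.51×0 + 0.34×5 + 0.20×27 + 0.13×5 + 0.07×6 = 8.1700
Highest R₀: strategy P with 28.2100.

28.21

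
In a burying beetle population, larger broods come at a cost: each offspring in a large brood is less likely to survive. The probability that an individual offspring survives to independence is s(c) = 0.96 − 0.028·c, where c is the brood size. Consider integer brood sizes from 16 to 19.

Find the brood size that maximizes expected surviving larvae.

Expected surviving larvae = c × s(c):
  c=16: 16 × 0.512 = 8.192
  c=17: 17 × 0.484 = 8.228
  c=18: 18 × 0.456 = 8.208
  c=19: 19 × 0.428 = 8.132
Maximum at c = 17 (8.228 surviving larvae).

17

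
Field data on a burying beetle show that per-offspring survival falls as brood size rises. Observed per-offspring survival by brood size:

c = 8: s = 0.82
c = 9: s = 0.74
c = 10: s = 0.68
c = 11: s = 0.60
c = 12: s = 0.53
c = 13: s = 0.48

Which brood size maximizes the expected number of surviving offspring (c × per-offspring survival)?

Expected surviving offspring = c × s(c):
  c=8: 8 × 0.82 = 6.560
  c=9: 9 × 0.74 = 6.660
  c=10: 10 × 0.68 = 6.800
  c=11: 11 × 0.60 = 6.600
  c=12: 12 × 0.53 = 6.360
  c=13: 13 × 0.48 = 6.240
Maximum at c = 10 (6.800 surviving offspring).

10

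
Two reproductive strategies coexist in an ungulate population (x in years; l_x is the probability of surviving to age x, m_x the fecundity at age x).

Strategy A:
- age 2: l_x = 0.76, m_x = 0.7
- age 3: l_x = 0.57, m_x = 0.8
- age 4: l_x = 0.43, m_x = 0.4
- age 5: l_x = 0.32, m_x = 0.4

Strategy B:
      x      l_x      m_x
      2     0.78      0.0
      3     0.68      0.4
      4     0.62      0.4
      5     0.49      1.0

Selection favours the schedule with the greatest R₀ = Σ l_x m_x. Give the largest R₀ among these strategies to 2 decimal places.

Strategy A: R₀ = 0.76×0.7 + 0.57×0.8 + 0.43×0.4 + 0.32×0.4 = 1.2880
Strategy B: R₀ = 0.78×0.0 + 0.68×0.4 + 0.62×0.4 + 0.49×1.0 = 1.0100
Highest R₀: strategy A with 1.2880.

1.29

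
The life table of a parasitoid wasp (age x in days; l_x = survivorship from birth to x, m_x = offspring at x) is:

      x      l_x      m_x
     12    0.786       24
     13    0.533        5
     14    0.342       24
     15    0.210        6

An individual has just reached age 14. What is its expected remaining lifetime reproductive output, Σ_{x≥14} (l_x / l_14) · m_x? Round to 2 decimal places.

27.68

l_14 = 0.342. Conditional survival from age 14 to x is l_x / l_14.
  x=14: (0.342/0.342) × 24 = 24.0000
  x=15: (0.210/0.342) × 6 = 3.6842
Sum = 24.0000 + 3.6842 = 27.6842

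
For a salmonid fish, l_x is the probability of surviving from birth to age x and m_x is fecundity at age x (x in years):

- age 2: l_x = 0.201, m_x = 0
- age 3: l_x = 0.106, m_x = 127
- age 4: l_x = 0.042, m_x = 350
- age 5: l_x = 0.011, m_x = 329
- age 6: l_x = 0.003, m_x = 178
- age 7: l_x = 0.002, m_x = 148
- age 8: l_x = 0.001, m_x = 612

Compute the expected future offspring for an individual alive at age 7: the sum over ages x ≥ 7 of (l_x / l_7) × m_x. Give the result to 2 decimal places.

454.00

l_7 = 0.002. Conditional survival from age 7 to x is l_x / l_7.
  x=7: (0.002/0.002) × 148 = 148.0000
  x=8: (0.001/0.002) × 612 = 306.0000
Sum = 148.0000 + 306.0000 = 454.0000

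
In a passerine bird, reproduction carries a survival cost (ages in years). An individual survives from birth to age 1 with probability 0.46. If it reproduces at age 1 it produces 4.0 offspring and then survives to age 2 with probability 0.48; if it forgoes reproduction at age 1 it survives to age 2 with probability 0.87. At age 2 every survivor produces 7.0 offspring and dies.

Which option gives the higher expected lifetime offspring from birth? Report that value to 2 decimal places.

breed at age 1: R₀ = 0.46 × (4.0 + 0.48 × 7.0) = 0.46 × 7.3600 = 3.3856
delay to age 2: R₀ = 0.46 × (0.87 × 7.0) = 0.46 × 6.0900 = 2.8014
Higher: breed at age 1 (3.3856).

3.39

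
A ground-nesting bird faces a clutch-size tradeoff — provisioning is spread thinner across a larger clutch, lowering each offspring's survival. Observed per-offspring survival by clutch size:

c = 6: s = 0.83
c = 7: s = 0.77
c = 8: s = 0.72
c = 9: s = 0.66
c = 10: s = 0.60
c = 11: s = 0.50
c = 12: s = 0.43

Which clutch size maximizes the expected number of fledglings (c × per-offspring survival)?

10

Expected fledglings = c × s(c):
  c=6: 6 × 0.83 = 4.980
  c=7: 7 × 0.77 = 5.390
  c=8: 8 × 0.72 = 5.760
  c=9: 9 × 0.66 = 5.940
  c=10: 10 × 0.60 = 6.000
  c=11: 11 × 0.50 = 5.500
  c=12: 12 × 0.43 = 5.160
Maximum at c = 10 (6.000 fledglings).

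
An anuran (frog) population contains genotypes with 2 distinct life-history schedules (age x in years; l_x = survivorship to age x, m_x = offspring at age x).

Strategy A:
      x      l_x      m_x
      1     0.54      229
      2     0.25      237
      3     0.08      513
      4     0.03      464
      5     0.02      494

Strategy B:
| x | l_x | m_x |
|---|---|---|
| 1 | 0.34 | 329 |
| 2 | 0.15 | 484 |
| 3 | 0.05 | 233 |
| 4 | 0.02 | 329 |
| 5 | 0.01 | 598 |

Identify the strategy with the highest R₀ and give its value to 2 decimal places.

247.75

Strategy A: R₀ = 0.54×229 + 0.25×237 + 0.08×513 + 0.03×464 + 0.02×494 = 247.7500
Strategy B: R₀ = 0.34×329 + 0.15×484 + 0.05×233 + 0.02×329 + 0.01×598 = 208.6700
Highest R₀: strategy A with 247.7500.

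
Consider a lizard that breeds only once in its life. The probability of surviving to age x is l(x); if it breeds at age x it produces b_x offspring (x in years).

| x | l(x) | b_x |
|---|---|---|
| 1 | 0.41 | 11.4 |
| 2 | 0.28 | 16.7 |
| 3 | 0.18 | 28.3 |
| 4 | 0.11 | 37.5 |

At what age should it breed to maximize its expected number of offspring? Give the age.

Expected offspring if breeding at age x = l(x) × b_x:
  age 1: 0.41 × 11.4 = 4.674
  age 2: 0.28 × 16.7 = 4.676
  age 3: 0.18 × 28.3 = 5.094
  age 4: 0.11 × 37.5 = 4.125
Maximum at age 3 (5.094).

3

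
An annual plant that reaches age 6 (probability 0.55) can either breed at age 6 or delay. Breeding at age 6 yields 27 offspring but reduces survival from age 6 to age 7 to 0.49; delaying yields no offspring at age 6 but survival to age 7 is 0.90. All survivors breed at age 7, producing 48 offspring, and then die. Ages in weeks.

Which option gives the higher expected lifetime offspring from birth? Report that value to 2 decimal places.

breed at age 6: R₀ = 0.55 × (27 + 0.49 × 48) = 0.55 × 50.5200 = 27.7860
delay to age 7: R₀ = 0.55 × (0.90 × 48) = 0.55 × 43.2000 = 23.7600
Higher: breed at age 6 (27.7860).

27.79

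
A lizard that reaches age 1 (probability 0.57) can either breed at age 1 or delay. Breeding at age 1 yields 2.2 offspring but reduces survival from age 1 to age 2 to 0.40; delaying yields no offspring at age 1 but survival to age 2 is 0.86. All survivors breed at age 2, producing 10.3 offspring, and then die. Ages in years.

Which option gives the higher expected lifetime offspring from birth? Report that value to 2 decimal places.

breed at age 1: R₀ = 0.57 × (2.2 + 0.40 × 10.3) = 0.57 × 6.3200 = 3.6024
delay to age 2: R₀ = 0.57 × (0.86 × 10.3) = 0.57 × 8.8580 = 5.0491
Higher: delay to age 2 (5.0491).

5.05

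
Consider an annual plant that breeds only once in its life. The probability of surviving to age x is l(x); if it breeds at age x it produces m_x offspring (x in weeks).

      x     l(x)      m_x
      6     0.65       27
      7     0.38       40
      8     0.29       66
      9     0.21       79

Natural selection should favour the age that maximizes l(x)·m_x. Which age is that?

8

Expected offspring if breeding at age x = l(x) × m_x:
  age 6: 0.65 × 27 = 17.550
  age 7: 0.38 × 40 = 15.200
  age 8: 0.29 × 66 = 19.140
  age 9: 0.21 × 79 = 16.590
Maximum at age 8 (19.140).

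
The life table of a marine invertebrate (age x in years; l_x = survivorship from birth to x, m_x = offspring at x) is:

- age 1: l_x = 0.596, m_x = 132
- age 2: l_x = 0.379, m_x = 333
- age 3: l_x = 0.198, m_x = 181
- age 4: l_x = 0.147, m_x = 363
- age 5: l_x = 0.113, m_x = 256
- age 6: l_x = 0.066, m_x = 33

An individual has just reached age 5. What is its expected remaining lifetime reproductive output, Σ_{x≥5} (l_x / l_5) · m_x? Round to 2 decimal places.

l_5 = 0.113. Conditional survival from age 5 to x is l_x / l_5.
  x=5: (0.113/0.113) × 256 = 256.0000
  x=6: (0.066/0.113) × 33 = 19.2743
Sum = 256.0000 + 19.2743 = 275.2743

275.27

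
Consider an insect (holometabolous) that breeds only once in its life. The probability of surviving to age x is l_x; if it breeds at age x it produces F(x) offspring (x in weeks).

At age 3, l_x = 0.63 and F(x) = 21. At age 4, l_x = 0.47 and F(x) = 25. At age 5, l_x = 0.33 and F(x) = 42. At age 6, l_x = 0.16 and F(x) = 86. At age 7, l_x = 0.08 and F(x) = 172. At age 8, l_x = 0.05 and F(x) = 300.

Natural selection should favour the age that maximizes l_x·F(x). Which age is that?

8

Expected offspring if breeding at age x = l_x × F(x):
  age 3: 0.63 × 21 = 13.230
  age 4: 0.47 × 25 = 11.750
  age 5: 0.33 × 42 = 13.860
  age 6: 0.16 × 86 = 13.760
  age 7: 0.08 × 172 = 13.760
  age 8: 0.05 × 300 = 15.000
Maximum at age 8 (15.000).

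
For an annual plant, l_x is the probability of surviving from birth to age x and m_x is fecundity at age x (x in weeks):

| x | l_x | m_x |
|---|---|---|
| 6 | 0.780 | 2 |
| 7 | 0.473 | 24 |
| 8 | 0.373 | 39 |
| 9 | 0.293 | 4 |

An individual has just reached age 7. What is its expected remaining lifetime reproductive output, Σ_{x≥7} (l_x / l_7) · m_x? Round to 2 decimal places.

l_7 = 0.473. Conditional survival from age 7 to x is l_x / l_7.
  x=7: (0.473/0.473) × 24 = 24.0000
  x=8: (0.373/0.473) × 39 = 30.7548
  x=9: (0.293/0.473) × 4 = 2.4778
Sum = 24.0000 + 30.7548 + 2.4778 = 57.2326

57.23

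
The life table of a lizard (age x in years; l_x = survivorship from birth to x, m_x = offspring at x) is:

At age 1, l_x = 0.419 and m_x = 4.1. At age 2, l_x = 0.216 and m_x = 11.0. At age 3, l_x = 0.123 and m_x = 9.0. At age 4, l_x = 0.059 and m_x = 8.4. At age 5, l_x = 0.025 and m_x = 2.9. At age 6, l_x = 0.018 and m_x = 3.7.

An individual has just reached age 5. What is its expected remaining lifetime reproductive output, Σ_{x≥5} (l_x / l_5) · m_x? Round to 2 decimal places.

l_5 = 0.025. Conditional survival from age 5 to x is l_x / l_5.
  x=5: (0.025/0.025) × 2.9 = 2.9000
  x=6: (0.018/0.025) × 3.7 = 2.6640
Sum = 2.9000 + 2.6640 = 5.5640

5.56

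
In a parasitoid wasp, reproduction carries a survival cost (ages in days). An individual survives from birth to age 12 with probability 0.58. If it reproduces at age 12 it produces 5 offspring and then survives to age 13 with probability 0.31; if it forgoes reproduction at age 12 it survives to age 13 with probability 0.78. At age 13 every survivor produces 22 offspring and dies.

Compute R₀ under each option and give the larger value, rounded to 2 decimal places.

9.95

breed at age 12: R₀ = 0.58 × (5 + 0.31 × 22) = 0.58 × 11.8200 = 6.8556
delay to age 13: R₀ = 0.58 × (0.78 × 22) = 0.58 × 17.1600 = 9.9528
Higher: delay to age 13 (9.9528).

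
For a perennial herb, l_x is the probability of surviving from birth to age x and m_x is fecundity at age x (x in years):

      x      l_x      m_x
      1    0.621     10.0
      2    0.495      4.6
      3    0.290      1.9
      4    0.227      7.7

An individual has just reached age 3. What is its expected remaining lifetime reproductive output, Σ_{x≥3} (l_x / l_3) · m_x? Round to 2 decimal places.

l_3 = 0.290. Conditional survival from age 3 to x is l_x / l_3.
  x=3: (0.290/0.290) × 1.9 = 1.9000
  x=4: (0.227/0.290) × 7.7 = 6.0272
Sum = 1.9000 + 6.0272 = 7.9272

7.93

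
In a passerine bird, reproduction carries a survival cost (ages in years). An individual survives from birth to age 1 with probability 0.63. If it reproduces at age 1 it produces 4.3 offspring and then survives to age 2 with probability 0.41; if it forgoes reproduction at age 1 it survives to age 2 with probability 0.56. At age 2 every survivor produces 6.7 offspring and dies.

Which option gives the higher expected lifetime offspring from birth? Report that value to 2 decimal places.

4.44

breed at age 1: R₀ = 0.63 × (4.3 + 0.41 × 6.7) = 0.63 × 7.0470 = 4.4396
delay to age 2: R₀ = 0.63 × (0.56 × 6.7) = 0.63 × 3.7520 = 2.3638
Higher: breed at age 1 (4.4396).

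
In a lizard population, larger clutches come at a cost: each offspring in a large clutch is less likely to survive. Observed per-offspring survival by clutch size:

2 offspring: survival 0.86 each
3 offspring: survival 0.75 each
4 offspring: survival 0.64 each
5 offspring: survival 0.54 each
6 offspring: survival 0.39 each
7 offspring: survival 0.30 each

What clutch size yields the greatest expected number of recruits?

Expected recruits = c × s(c):
  c=2: 2 × 0.86 = 1.720
  c=3: 3 × 0.75 = 2.250
  c=4: 4 × 0.64 = 2.560
  c=5: 5 × 0.54 = 2.700
  c=6: 6 × 0.39 = 2.340
  c=7: 7 × 0.30 = 2.100
Maximum at c = 5 (2.700 recruits).

5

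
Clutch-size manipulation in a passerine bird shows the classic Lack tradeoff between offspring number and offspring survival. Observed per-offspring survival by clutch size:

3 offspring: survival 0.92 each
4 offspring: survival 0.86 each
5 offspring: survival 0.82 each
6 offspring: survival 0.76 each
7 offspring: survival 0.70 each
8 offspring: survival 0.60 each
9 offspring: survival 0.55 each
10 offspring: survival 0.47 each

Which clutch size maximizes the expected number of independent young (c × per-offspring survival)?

Expected independent young = c × s(c):
  c=3: 3 × 0.92 = 2.760
  c=4: 4 × 0.86 = 3.440
  c=5: 5 × 0.82 = 4.100
  c=6: 6 × 0.76 = 4.560
  c=7: 7 × 0.70 = 4.900
  c=8: 8 × 0.60 = 4.800
  c=9: 9 × 0.55 = 4.950
  c=10: 10 × 0.47 = 4.700
Maximum at c = 9 (4.950 independent young).

9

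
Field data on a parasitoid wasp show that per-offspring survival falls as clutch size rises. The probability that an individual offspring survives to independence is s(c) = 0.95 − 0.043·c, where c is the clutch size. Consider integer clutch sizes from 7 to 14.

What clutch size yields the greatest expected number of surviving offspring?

Expected surviving offspring = c × s(c):
  c=7: 7 × 0.649 = 4.543
  c=8: 8 × 0.606 = 4.848
  c=9: 9 × 0.563 = 5.067
  c=10: 10 × 0.520 = 5.200
  c=11: 11 × 0.477 = 5.247
  c=12: 12 × 0.434 = 5.208
  c=13: 13 × 0.391 = 5.083
  c=14: 14 × 0.348 = 4.872
Maximum at c = 11 (5.247 surviving offspring).

11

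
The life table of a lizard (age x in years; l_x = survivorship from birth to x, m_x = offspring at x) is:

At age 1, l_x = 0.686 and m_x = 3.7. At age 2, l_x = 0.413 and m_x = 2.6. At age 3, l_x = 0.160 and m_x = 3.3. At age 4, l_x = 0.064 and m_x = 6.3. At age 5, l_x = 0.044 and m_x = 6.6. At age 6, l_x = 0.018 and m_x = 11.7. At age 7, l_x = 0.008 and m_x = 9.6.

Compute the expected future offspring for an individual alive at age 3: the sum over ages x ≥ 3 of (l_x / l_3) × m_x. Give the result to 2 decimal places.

9.43

l_3 = 0.160. Conditional survival from age 3 to x is l_x / l_3.
  x=3: (0.160/0.160) × 3.3 = 3.3000
  x=4: (0.064/0.160) × 6.3 = 2.5200
  x=5: (0.044/0.160) × 6.6 = 1.8150
  x=6: (0.018/0.160) × 11.7 = 1.3162
  x=7: (0.008/0.160) × 9.6 = 0.4800
Sum = 3.3000 + 2.5200 + 1.8150 + 1.3162 + 0.4800 = 9.4312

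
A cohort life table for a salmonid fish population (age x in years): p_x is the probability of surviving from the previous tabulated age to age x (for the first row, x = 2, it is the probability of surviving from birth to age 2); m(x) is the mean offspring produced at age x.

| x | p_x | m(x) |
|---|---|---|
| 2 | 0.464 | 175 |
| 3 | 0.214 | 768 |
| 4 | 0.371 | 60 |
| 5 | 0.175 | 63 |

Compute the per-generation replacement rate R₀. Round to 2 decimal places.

160.08

Survivorship from birth: l_x = p_2·p_3·…·p_x.
  l_2 = 0.46400
  l_3 = 0.09930
  l_4 = 0.03684
  l_5 = 0.00645
R₀ = Σ l_x m(x):
  age 2: 0.46400 × 175 = 81.2000
  age 3: 0.09930 × 768 = 76.2624
  age 4: 0.03684 × 60 = 2.2104
  age 5: 0.00645 × 63 = 0.4063
R₀ = 81.2000 + 76.2624 + 2.2104 + 0.4063 = 160.0791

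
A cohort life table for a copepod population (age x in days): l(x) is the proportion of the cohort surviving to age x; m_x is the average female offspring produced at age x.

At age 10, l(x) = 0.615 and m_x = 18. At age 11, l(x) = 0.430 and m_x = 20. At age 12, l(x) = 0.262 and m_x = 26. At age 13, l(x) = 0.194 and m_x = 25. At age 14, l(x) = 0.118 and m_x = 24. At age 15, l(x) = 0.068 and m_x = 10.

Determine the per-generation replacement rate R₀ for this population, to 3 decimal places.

R₀ = Σ l(x) m_x:
  age 10: 0.615 × 18 = 11.0700
  age 11: 0.430 × 20 = 8.6000
  age 12: 0.262 × 26 = 6.8120
  age 13: 0.194 × 25 = 4.8500
  age 14: 0.118 × 24 = 2.8320
  age 15: 0.068 × 10 = 0.6800
R₀ = 11.0700 + 8.6000 + 6.8120 + 4.8500 + 2.8320 + 0.6800 = 34.8440

34.844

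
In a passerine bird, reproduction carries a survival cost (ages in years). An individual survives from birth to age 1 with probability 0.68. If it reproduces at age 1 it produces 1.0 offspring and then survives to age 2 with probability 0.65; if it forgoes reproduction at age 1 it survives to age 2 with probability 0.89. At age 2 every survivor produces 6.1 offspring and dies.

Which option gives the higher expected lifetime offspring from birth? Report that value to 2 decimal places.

breed at age 1: R₀ = 0.68 × (1.0 + 0.65 × 6.1) = 0.68 × 4.9650 = 3.3762
delay to age 2: R₀ = 0.68 × (0.89 × 6.1) = 0.68 × 5.4290 = 3.6917
Higher: delay to age 2 (3.6917).

3.69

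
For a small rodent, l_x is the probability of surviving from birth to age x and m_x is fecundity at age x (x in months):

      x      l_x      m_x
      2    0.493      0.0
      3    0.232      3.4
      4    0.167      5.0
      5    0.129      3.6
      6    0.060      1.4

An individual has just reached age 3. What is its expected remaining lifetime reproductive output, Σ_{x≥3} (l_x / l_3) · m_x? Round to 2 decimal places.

9.36

l_3 = 0.232. Conditional survival from age 3 to x is l_x / l_3.
  x=3: (0.232/0.232) × 3.4 = 3.4000
  x=4: (0.167/0.232) × 5.0 = 3.5991
  x=5: (0.129/0.232) × 3.6 = 2.0017
  x=6: (0.060/0.232) × 1.4 = 0.3621
Sum = 3.4000 + 3.5991 + 2.0017 + 0.3621 = 9.3629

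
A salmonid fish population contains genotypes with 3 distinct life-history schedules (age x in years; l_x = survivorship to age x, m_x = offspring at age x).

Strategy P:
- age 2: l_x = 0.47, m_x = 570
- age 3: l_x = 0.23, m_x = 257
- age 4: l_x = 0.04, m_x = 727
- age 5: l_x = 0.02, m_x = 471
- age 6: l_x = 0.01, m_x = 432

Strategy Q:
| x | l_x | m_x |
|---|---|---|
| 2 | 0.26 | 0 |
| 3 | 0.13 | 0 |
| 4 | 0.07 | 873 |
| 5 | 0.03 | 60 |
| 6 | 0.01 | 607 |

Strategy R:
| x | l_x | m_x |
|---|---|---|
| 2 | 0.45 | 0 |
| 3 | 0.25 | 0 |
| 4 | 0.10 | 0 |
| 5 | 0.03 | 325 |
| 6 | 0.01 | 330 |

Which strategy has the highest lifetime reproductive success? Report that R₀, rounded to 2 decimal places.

369.83

Strategy P: R₀ = 0.47×570 + 0.23×257 + 0.04×727 + 0.02×471 + 0.01×432 = 369.8300
Strategy Q: R₀ = 0.26×0 + 0.13×0 + 0.07×873 + 0.03×60 + 0.01×607 = 68.9800
Strategy R: R₀ = 0.45×0 + 0.25×0 + 0.10×0 + 0.03×325 + 0.01×330 = 13.0500
Highest R₀: strategy P with 369.8300.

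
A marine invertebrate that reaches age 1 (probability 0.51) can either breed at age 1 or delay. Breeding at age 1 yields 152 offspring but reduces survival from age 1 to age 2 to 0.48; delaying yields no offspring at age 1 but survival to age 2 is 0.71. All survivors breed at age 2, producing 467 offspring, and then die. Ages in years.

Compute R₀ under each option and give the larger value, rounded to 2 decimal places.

breed at age 1: R₀ = 0.51 × (152 + 0.48 × 467) = 0.51 × 376.1600 = 191.8416
delay to age 2: R₀ = 0.51 × (0.71 × 467) = 0.51 × 331.5700 = 169.1007
Higher: breed at age 1 (191.8416).

191.84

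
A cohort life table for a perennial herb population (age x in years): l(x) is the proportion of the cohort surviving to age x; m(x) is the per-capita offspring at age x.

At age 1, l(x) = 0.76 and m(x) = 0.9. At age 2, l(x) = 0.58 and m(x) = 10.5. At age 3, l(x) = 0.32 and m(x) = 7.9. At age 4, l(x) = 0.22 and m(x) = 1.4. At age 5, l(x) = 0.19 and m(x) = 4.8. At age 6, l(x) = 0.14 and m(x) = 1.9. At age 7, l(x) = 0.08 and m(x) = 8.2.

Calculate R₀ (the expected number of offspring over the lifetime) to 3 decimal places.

11.444

R₀ = Σ l(x) m(x):
  age 1: 0.76 × 0.9 = 0.6840
  age 2: 0.58 × 10.5 = 6.0900
  age 3: 0.32 × 7.9 = 2.5280
  age 4: 0.22 × 1.4 = 0.3080
  age 5: 0.19 × 4.8 = 0.9120
  age 6: 0.14 × 1.9 = 0.2660
  age 7: 0.08 × 8.2 = 0.6560
R₀ = 0.6840 + 6.0900 + 2.5280 + 0.3080 + 0.9120 + 0.2660 + 0.6560 = 11.4440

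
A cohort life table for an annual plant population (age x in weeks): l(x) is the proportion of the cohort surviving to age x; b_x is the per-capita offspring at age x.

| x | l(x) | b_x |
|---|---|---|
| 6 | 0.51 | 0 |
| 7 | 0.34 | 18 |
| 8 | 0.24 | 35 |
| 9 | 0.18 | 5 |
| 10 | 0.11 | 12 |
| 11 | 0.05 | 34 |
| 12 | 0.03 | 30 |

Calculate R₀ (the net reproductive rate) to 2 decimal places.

R₀ = Σ l(x) b_x:
  age 6: 0.51 × 0 = 0.0000
  age 7: 0.34 × 18 = 6.1200
  age 8: 0.24 × 35 = 8.4000
  age 9: 0.18 × 5 = 0.9000
  age 10: 0.11 × 12 = 1.3200
  age 11: 0.05 × 34 = 1.7000
  age 12: 0.03 × 30 = 0.9000
R₀ = 0.0000 + 6.1200 + 8.4000 + 0.9000 + 1.3200 + 1.7000 + 0.9000 = 19.3400

19.34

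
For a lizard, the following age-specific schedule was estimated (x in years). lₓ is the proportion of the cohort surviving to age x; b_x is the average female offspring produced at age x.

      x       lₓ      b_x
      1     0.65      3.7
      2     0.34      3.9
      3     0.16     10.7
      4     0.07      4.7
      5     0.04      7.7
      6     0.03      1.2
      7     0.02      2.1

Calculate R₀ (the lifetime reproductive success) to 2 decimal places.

R₀ = Σ lₓ b_x:
  age 1: 0.65 × 3.7 = 2.4050
  age 2: 0.34 × 3.9 = 1.3260
  age 3: 0.16 × 10.7 = 1.7120
  age 4: 0.07 × 4.7 = 0.3290
  age 5: 0.04 × 7.7 = 0.3080
  age 6: 0.03 × 1.2 = 0.0360
  age 7: 0.02 × 2.1 = 0.0420
R₀ = 2.4050 + 1.3260 + 1.7120 + 0.3290 + 0.3080 + 0.0360 + 0.0420 = 6.1580

6.16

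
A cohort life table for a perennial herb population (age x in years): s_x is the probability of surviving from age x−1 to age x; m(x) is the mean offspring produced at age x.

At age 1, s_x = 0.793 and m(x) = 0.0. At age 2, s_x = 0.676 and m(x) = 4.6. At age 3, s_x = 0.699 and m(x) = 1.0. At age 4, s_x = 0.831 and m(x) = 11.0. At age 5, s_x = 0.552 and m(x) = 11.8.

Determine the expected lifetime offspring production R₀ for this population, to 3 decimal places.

8.294

Survivorship from birth: l_x = s_1·s_2·…·s_x.
  l_1 = 0.79300
  l_2 = 0.53607
  l_3 = 0.37471
  l_4 = 0.31139
  l_5 = 0.17188
R₀ = Σ l_x m(x):
  age 1: 0.79300 × 0.0 = 0.0000
  age 2: 0.53607 × 4.6 = 2.4659
  age 3: 0.37471 × 1.0 = 0.3747
  age 4: 0.31139 × 11.0 = 3.4253
  age 5: 0.17188 × 11.8 = 2.0282
R₀ = 0.0000 + 2.4659 + 0.3747 + 3.4253 + 2.0282 = 8.2941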